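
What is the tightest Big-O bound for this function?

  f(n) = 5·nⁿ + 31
O(nⁿ)

The dominant term in 5·nⁿ + 31 is 5·nⁿ, which is Θ(nⁿ).
Lower-order terms (31) are asymptotically negligible.
Constants are absorbed, so the tightest bound is O(nⁿ).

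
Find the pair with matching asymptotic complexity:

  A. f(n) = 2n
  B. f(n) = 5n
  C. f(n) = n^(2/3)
A and B

Examining each function:
  A. 2n is O(n)
  B. 5n is O(n)
  C. n^(2/3) is O(n^(2/3))

Functions A and B both have the same complexity class.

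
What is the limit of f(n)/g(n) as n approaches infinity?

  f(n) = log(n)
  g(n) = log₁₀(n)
log(10)

Since log(n) and log₁₀(n) have the same growth rate (O(log n)),
the ratio converges to a constant: log(10).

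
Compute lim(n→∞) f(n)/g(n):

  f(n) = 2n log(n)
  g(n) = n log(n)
2

Since 2n log(n) and n log(n) have the same growth rate (O(n log n)),
the ratio converges to a constant: 2.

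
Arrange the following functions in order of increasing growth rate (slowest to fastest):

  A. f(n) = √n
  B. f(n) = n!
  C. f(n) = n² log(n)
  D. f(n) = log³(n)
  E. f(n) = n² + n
D < A < E < C < B

Comparing growth rates:
D = log³(n) is O(log³ n)
A = √n is O(√n)
E = n² + n is O(n²)
C = n² log(n) is O(n² log n)
B = n! is O(n!)

Therefore, the order from slowest to fastest is: D < A < E < C < B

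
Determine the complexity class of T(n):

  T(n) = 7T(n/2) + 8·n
Θ(n^log₂(7))

Master Theorem: a = 7, b = 2, f(n) = 8·n.
Compute the critical exponent d = log₂(7) = 2.807.
Compare f(n) = Θ(n) against n^d:
  k = 1 < d = 2.807, so f(n) = O(n^(d-ε)) — Case 1.
  The recursion cost dominates: T(n) = Θ(n^d) = Θ(n^log₂(7)).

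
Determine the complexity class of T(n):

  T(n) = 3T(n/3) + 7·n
Θ(n log n)

Master Theorem: a = 3, b = 3, f(n) = 7·n.
Compute the critical exponent d = log₃(3) = 1.
Compare f(n) = Θ(n) against n^d:
  k = 1 = d, so f(n) = Θ(n^d) — Case 2.
  Work is balanced across levels: T(n) = Θ(n^d log n) = Θ(n log n).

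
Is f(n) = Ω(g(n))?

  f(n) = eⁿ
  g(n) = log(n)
True

f(n) = eⁿ is O(eⁿ), and g(n) = log(n) is O(log n).
Since O(eⁿ) grows at least as fast as O(log n), f(n) = Ω(g(n)) is true.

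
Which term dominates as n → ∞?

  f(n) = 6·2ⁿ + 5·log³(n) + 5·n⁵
6·2ⁿ

Looking at each term:
  - 6·2ⁿ is O(2ⁿ)
  - 5·log³(n) is O(log³ n)
  - 5·n⁵ is O(n⁵)

The term 6·2ⁿ (O(2ⁿ)) grows fastest and dominates all others.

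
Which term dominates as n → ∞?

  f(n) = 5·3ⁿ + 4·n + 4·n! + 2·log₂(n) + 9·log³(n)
4·n!

Looking at each term:
  - 5·3ⁿ is O(3ⁿ)
  - 4·n is O(n)
  - 4·n! is O(n!)
  - 2·log₂(n) is O(log n)
  - 9·log³(n) is O(log³ n)

The term 4·n! (O(n!)) grows fastest and dominates all others.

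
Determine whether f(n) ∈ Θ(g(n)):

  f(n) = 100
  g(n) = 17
True

f(n) = 100 and g(n) = 17 are both O(1).
Since they have the same asymptotic growth rate, f(n) = Θ(g(n)) is true.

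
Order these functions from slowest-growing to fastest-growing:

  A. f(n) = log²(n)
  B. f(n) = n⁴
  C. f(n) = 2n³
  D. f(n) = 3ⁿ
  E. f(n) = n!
A < C < B < D < E

Comparing growth rates:
A = log²(n) is O(log² n)
C = 2n³ is O(n³)
B = n⁴ is O(n⁴)
D = 3ⁿ is O(3ⁿ)
E = n! is O(n!)

Therefore, the order from slowest to fastest is: A < C < B < D < E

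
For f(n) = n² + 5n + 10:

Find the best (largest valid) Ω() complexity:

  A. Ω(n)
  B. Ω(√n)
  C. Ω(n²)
C

f(n) = n² + 5n + 10 is Ω(n²).
All listed options are valid Big-Ω bounds (lower bounds),
but Ω(n²) is the tightest (largest valid bound).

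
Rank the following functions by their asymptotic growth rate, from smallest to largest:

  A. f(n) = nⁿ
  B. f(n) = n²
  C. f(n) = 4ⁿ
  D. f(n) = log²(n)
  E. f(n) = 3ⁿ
D < B < E < C < A

Comparing growth rates:
D = log²(n) is O(log² n)
B = n² is O(n²)
E = 3ⁿ is O(3ⁿ)
C = 4ⁿ is O(4ⁿ)
A = nⁿ is O(nⁿ)

Therefore, the order from slowest to fastest is: D < B < E < C < A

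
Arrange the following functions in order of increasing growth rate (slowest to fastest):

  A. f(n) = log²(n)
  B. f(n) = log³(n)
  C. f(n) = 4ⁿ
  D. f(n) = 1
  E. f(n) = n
D < A < B < E < C

Comparing growth rates:
D = 1 is O(1)
A = log²(n) is O(log² n)
B = log³(n) is O(log³ n)
E = n is O(n)
C = 4ⁿ is O(4ⁿ)

Therefore, the order from slowest to fastest is: D < A < B < E < C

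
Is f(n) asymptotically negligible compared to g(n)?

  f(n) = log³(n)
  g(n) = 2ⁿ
True

f(n) = log³(n) is O(log³ n), and g(n) = 2ⁿ is O(2ⁿ).
Since O(log³ n) grows strictly slower than O(2ⁿ), f(n) = o(g(n)) is true.
This means lim(n→∞) f(n)/g(n) = 0.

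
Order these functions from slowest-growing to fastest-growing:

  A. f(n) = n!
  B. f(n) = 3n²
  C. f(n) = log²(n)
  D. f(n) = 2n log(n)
C < D < B < A

Comparing growth rates:
C = log²(n) is O(log² n)
D = 2n log(n) is O(n log n)
B = 3n² is O(n²)
A = n! is O(n!)

Therefore, the order from slowest to fastest is: C < D < B < A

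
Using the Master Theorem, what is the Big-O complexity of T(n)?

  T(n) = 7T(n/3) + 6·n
Θ(n^log₃(7))

Master Theorem: a = 7, b = 3, f(n) = 6·n.
Compute the critical exponent d = log₃(7) = 1.771.
Compare f(n) = Θ(n) against n^d:
  k = 1 < d = 1.771, so f(n) = O(n^(d-ε)) — Case 1.
  The recursion cost dominates: T(n) = Θ(n^d) = Θ(n^log₃(7)).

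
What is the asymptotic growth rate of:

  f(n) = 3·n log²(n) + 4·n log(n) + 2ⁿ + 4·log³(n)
Θ(2ⁿ)

Order the terms by growth rate: 4·log³(n) ≺ 4·n log(n) ≺ 3·n log²(n) ≺ 2ⁿ.
The fastest-growing term 2ⁿ dominates as n → ∞; dropping its constant factor gives Θ(2ⁿ).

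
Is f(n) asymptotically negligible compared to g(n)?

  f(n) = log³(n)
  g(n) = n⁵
True

f(n) = log³(n) is O(log³ n), and g(n) = n⁵ is O(n⁵).
Since O(log³ n) grows strictly slower than O(n⁵), f(n) = o(g(n)) is true.
This means lim(n→∞) f(n)/g(n) = 0.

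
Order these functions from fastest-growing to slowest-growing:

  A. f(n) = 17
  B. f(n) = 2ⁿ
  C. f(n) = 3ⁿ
C > B > A

Comparing growth rates:
C = 3ⁿ is O(3ⁿ)
B = 2ⁿ is O(2ⁿ)
A = 17 is O(1)

Therefore, the order from fastest to slowest is: C > B > A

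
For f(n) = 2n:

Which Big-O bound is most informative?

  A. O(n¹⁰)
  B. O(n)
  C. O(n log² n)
B

f(n) = 2n is O(n).
All listed options are valid Big-O bounds (upper bounds),
but O(n) is the tightest (smallest valid bound).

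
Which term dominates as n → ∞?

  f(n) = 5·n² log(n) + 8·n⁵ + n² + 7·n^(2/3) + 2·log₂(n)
8·n⁵

Looking at each term:
  - 5·n² log(n) is O(n² log n)
  - 8·n⁵ is O(n⁵)
  - n² is O(n²)
  - 7·n^(2/3) is O(n^(2/3))
  - 2·log₂(n) is O(log n)

The term 8·n⁵ (O(n⁵)) grows fastest and dominates all others.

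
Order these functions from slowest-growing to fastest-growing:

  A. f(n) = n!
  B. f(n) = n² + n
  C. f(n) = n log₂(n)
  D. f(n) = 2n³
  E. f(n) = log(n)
E < C < B < D < A

Comparing growth rates:
E = log(n) is O(log n)
C = n log₂(n) is O(n log n)
B = n² + n is O(n²)
D = 2n³ is O(n³)
A = n! is O(n!)

Therefore, the order from slowest to fastest is: E < C < B < D < A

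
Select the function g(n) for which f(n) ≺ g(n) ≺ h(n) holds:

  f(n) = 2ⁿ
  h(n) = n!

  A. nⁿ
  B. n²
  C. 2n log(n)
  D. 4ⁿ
D

We need g(n) with 2ⁿ = o(g(n)) and g(n) = o(n!), i.e. O(2ⁿ) ≺ g ≺ O(n!).
Check each option:
  A. nⁿ — O(nⁿ) does not grow strictly slower than h(n)
  B. n² — O(n²) does not grow strictly faster than f(n)
  C. 2n log(n) — O(n log n) does not grow strictly faster than f(n)
  D. 4ⁿ — O(4ⁿ) is strictly between O(2ⁿ) and O(n!) ✓

Only option D (4ⁿ) lies strictly between.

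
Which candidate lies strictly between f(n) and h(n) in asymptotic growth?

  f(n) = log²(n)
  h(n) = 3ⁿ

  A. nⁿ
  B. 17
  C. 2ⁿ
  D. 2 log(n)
C

We need g(n) with log²(n) = o(g(n)) and g(n) = o(3ⁿ), i.e. O(log² n) ≺ g ≺ O(3ⁿ).
Check each option:
  A. nⁿ — O(nⁿ) does not grow strictly slower than h(n)
  B. 17 — O(1) does not grow strictly faster than f(n)
  C. 2ⁿ — O(2ⁿ) is strictly between O(log² n) and O(3ⁿ) ✓
  D. 2 log(n) — O(log n) does not grow strictly faster than f(n)

Only option C (2ⁿ) lies strictly between.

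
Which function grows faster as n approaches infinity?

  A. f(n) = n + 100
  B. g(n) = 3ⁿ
B

f(n) = n + 100 is O(n), while g(n) = 3ⁿ is O(3ⁿ).
Since O(3ⁿ) grows faster than O(n), g(n) dominates.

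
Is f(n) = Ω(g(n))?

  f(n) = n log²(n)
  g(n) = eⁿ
False

f(n) = n log²(n) is O(n log² n), and g(n) = eⁿ is O(eⁿ).
Since O(n log² n) grows slower than O(eⁿ), f(n) = Ω(g(n)) is false.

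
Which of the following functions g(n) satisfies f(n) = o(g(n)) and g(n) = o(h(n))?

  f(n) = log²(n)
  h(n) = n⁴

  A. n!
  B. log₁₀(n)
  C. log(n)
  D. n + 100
D

We need g(n) with log²(n) = o(g(n)) and g(n) = o(n⁴), i.e. O(log² n) ≺ g ≺ O(n⁴).
Check each option:
  A. n! — O(n!) does not grow strictly slower than h(n)
  B. log₁₀(n) — O(log n) does not grow strictly faster than f(n)
  C. log(n) — O(log n) does not grow strictly faster than f(n)
  D. n + 100 — O(n) is strictly between O(log² n) and O(n⁴) ✓

Only option D (n + 100) lies strictly between.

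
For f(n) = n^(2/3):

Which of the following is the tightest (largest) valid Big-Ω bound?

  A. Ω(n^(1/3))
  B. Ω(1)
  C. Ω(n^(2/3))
C

f(n) = n^(2/3) is Ω(n^(2/3)).
All listed options are valid Big-Ω bounds (lower bounds),
but Ω(n^(2/3)) is the tightest (largest valid bound).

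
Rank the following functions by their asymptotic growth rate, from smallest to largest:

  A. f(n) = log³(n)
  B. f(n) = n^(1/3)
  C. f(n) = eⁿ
A < B < C

Comparing growth rates:
A = log³(n) is O(log³ n)
B = n^(1/3) is O(n^(1/3))
C = eⁿ is O(eⁿ)

Therefore, the order from slowest to fastest is: A < B < C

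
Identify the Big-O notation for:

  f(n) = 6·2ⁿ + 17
O(2ⁿ)

The dominant term in 6·2ⁿ + 17 is 6·2ⁿ, which is Θ(2ⁿ).
Lower-order terms (17) are asymptotically negligible.
Constants are absorbed, so the tightest bound is O(2ⁿ).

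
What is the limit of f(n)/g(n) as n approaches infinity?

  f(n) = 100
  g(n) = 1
100

Since 100 and 1 have the same growth rate (O(1)),
the ratio converges to a constant: 100.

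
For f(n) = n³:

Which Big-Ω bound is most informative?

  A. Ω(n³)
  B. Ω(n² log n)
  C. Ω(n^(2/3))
A

f(n) = n³ is Ω(n³).
All listed options are valid Big-Ω bounds (lower bounds),
but Ω(n³) is the tightest (largest valid bound).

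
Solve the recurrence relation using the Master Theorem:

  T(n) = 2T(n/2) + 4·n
Θ(n log n)

Master Theorem: a = 2, b = 2, f(n) = 4·n.
Compute the critical exponent d = log₂(2) = 1.
Compare f(n) = Θ(n) against n^d:
  k = 1 = d, so f(n) = Θ(n^d) — Case 2.
  Work is balanced across levels: T(n) = Θ(n^d log n) = Θ(n log n).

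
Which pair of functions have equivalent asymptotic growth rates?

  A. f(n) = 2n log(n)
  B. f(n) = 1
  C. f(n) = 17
B and C

Examining each function:
  A. 2n log(n) is O(n log n)
  B. 1 is O(1)
  C. 17 is O(1)

Functions B and C both have the same complexity class.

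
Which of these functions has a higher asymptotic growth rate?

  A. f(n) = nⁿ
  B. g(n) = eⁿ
A

f(n) = nⁿ is O(nⁿ), while g(n) = eⁿ is O(eⁿ).
Since O(nⁿ) grows faster than O(eⁿ), f(n) dominates.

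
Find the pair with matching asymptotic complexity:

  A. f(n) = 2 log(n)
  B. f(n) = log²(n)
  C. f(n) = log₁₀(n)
A and C

Examining each function:
  A. 2 log(n) is O(log n)
  B. log²(n) is O(log² n)
  C. log₁₀(n) is O(log n)

Functions A and C both have the same complexity class.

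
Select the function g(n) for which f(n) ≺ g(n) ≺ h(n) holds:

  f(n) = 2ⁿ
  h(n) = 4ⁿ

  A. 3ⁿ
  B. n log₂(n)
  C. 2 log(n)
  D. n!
A

We need g(n) with 2ⁿ = o(g(n)) and g(n) = o(4ⁿ), i.e. O(2ⁿ) ≺ g ≺ O(4ⁿ).
Check each option:
  A. 3ⁿ — O(3ⁿ) is strictly between O(2ⁿ) and O(4ⁿ) ✓
  B. n log₂(n) — O(n log n) does not grow strictly faster than f(n)
  C. 2 log(n) — O(log n) does not grow strictly faster than f(n)
  D. n! — O(n!) does not grow strictly slower than h(n)

Only option A (3ⁿ) lies strictly between.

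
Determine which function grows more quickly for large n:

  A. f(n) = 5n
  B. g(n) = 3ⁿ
B

f(n) = 5n is O(n), while g(n) = 3ⁿ is O(3ⁿ).
Since O(3ⁿ) grows faster than O(n), g(n) dominates.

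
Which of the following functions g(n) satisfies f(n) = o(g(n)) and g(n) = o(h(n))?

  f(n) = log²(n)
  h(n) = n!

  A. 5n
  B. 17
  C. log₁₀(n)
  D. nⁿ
A

We need g(n) with log²(n) = o(g(n)) and g(n) = o(n!), i.e. O(log² n) ≺ g ≺ O(n!).
Check each option:
  A. 5n — O(n) is strictly between O(log² n) and O(n!) ✓
  B. 17 — O(1) does not grow strictly faster than f(n)
  C. log₁₀(n) — O(log n) does not grow strictly faster than f(n)
  D. nⁿ — O(nⁿ) does not grow strictly slower than h(n)

Only option A (5n) lies strictly between.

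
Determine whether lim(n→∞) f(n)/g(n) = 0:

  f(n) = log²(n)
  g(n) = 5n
True

f(n) = log²(n) is O(log² n), and g(n) = 5n is O(n).
Since O(log² n) grows strictly slower than O(n), f(n) = o(g(n)) is true.
This means lim(n→∞) f(n)/g(n) = 0.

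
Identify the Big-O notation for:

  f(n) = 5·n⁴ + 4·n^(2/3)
O(n⁴)

The dominant term in 5·n⁴ + 4·n^(2/3) is 5·n⁴, which is Θ(n⁴).
Lower-order terms (4·n^(2/3)) are asymptotically negligible.
Constants are absorbed, so the tightest bound is O(n⁴).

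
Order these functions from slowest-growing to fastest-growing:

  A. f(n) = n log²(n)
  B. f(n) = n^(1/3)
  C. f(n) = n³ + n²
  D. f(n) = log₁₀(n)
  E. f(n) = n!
D < B < A < C < E

Comparing growth rates:
D = log₁₀(n) is O(log n)
B = n^(1/3) is O(n^(1/3))
A = n log²(n) is O(n log² n)
C = n³ + n² is O(n³)
E = n! is O(n!)

Therefore, the order from slowest to fastest is: D < B < A < C < E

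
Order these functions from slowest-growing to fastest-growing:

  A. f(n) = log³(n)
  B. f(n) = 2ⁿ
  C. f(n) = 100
C < A < B

Comparing growth rates:
C = 100 is O(1)
A = log³(n) is O(log³ n)
B = 2ⁿ is O(2ⁿ)

Therefore, the order from slowest to fastest is: C < A < B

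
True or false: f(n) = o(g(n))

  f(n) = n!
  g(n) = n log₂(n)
False

f(n) = n! is O(n!), and g(n) = n log₂(n) is O(n log n).
Since O(n!) grows faster than or equal to O(n log n), f(n) = o(g(n)) is false.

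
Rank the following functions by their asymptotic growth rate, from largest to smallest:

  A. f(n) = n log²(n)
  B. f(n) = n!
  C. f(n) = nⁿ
C > B > A

Comparing growth rates:
C = nⁿ is O(nⁿ)
B = n! is O(n!)
A = n log²(n) is O(n log² n)

Therefore, the order from fastest to slowest is: C > B > A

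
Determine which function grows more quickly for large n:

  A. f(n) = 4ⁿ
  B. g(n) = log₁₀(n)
A

f(n) = 4ⁿ is O(4ⁿ), while g(n) = log₁₀(n) is O(log n).
Since O(4ⁿ) grows faster than O(log n), f(n) dominates.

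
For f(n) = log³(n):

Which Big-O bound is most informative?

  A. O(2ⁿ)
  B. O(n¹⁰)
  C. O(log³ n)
C

f(n) = log³(n) is O(log³ n).
All listed options are valid Big-O bounds (upper bounds),
but O(log³ n) is the tightest (smallest valid bound).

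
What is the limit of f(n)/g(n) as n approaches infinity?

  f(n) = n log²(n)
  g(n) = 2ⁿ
0

Since n log²(n) (O(n log² n)) grows slower than 2ⁿ (O(2ⁿ)),
the ratio f(n)/g(n) → 0 as n → ∞.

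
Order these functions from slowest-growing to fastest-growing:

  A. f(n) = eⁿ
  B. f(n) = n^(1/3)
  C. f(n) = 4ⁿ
B < A < C

Comparing growth rates:
B = n^(1/3) is O(n^(1/3))
A = eⁿ is O(eⁿ)
C = 4ⁿ is O(4ⁿ)

Therefore, the order from slowest to fastest is: B < A < C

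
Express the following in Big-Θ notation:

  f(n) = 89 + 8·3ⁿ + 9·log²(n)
Θ(3ⁿ)

Order the terms by growth rate: 89 ≺ 9·log²(n) ≺ 8·3ⁿ.
The fastest-growing term 8·3ⁿ dominates as n → ∞; dropping its constant factor gives Θ(3ⁿ).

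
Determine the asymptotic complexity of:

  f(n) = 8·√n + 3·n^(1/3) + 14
O(√n)

The dominant term in 8·√n + 3·n^(1/3) + 14 is 8·√n, which is Θ(√n).
Lower-order terms (3·n^(1/3), 14) are asymptotically negligible.
Constants are absorbed, so the tightest bound is O(√n).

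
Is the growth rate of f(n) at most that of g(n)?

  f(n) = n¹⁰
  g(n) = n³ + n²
False

f(n) = n¹⁰ is O(n¹⁰), and g(n) = n³ + n² is O(n³).
Since O(n¹⁰) grows faster than O(n³), f(n) = O(g(n)) is false.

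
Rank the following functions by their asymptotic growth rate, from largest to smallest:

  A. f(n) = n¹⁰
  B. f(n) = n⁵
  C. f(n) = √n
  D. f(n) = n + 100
A > B > D > C

Comparing growth rates:
A = n¹⁰ is O(n¹⁰)
B = n⁵ is O(n⁵)
D = n + 100 is O(n)
C = √n is O(√n)

Therefore, the order from fastest to slowest is: A > B > D > C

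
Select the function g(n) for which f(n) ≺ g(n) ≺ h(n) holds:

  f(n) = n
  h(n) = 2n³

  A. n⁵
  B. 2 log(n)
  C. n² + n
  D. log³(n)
C

We need g(n) with n = o(g(n)) and g(n) = o(2n³), i.e. O(n) ≺ g ≺ O(n³).
Check each option:
  A. n⁵ — O(n⁵) does not grow strictly slower than h(n)
  B. 2 log(n) — O(log n) does not grow strictly faster than f(n)
  C. n² + n — O(n²) is strictly between O(n) and O(n³) ✓
  D. log³(n) — O(log³ n) does not grow strictly faster than f(n)

Only option C (n² + n) lies strictly between.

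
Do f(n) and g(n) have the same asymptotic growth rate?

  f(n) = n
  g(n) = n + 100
True

f(n) = n and g(n) = n + 100 are both O(n).
Since they have the same asymptotic growth rate, f(n) = Θ(g(n)) is true.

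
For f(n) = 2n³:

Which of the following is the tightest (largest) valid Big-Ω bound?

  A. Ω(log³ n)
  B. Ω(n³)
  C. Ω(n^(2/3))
B

f(n) = 2n³ is Ω(n³).
All listed options are valid Big-Ω bounds (lower bounds),
but Ω(n³) is the tightest (largest valid bound).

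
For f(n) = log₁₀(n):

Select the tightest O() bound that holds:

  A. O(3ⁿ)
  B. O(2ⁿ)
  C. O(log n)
C

f(n) = log₁₀(n) is O(log n).
All listed options are valid Big-O bounds (upper bounds),
but O(log n) is the tightest (smallest valid bound).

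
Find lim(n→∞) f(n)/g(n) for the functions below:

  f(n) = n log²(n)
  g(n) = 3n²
0

Since n log²(n) (O(n log² n)) grows slower than 3n² (O(n²)),
the ratio f(n)/g(n) → 0 as n → ∞.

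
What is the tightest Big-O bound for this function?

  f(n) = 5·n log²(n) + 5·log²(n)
O(n log² n)

The dominant term in 5·n log²(n) + 5·log²(n) is 5·n log²(n), which is Θ(n log² n).
Lower-order terms (5·log²(n)) are asymptotically negligible.
Constants are absorbed, so the tightest bound is O(n log² n).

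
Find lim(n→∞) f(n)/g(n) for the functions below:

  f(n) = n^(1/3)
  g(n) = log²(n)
∞

Since n^(1/3) (O(n^(1/3))) grows faster than log²(n) (O(log² n)),
the ratio f(n)/g(n) → ∞ as n → ∞.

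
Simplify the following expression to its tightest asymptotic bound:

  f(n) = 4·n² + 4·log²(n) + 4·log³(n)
Θ(n²)

Order the terms by growth rate: 4·log²(n) ≺ 4·log³(n) ≺ 4·n².
The fastest-growing term 4·n² dominates as n → ∞; dropping its constant factor gives Θ(n²).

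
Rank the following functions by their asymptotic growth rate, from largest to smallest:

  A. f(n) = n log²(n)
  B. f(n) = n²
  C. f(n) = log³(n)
B > A > C

Comparing growth rates:
B = n² is O(n²)
A = n log²(n) is O(n log² n)
C = log³(n) is O(log³ n)

Therefore, the order from fastest to slowest is: B > A > C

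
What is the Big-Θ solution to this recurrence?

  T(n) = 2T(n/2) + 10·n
Θ(n log n)

Master Theorem: a = 2, b = 2, f(n) = 10·n.
Compute the critical exponent d = log₂(2) = 1.
Compare f(n) = Θ(n) against n^d:
  k = 1 = d, so f(n) = Θ(n^d) — Case 2.
  Work is balanced across levels: T(n) = Θ(n^d log n) = Θ(n log n).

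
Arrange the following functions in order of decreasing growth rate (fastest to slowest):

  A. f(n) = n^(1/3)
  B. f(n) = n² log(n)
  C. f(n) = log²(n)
B > A > C

Comparing growth rates:
B = n² log(n) is O(n² log n)
A = n^(1/3) is O(n^(1/3))
C = log²(n) is O(log² n)

Therefore, the order from fastest to slowest is: B > A > C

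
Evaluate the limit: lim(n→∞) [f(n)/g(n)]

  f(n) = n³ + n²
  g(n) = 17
∞

Since n³ + n² (O(n³)) grows faster than 17 (O(1)),
the ratio f(n)/g(n) → ∞ as n → ∞.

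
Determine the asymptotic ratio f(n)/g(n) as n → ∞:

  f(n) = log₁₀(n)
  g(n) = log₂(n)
log(2)/log(10)

Since log₁₀(n) and log₂(n) have the same growth rate (O(log n)),
the ratio converges to a constant: log(2)/log(10).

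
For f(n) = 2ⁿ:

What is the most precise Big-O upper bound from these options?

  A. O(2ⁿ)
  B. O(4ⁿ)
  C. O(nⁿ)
A

f(n) = 2ⁿ is O(2ⁿ).
All listed options are valid Big-O bounds (upper bounds),
but O(2ⁿ) is the tightest (smallest valid bound).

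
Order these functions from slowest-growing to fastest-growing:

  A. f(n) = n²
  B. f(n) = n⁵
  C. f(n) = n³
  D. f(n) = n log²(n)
D < A < C < B

Comparing growth rates:
D = n log²(n) is O(n log² n)
A = n² is O(n²)
C = n³ is O(n³)
B = n⁵ is O(n⁵)

Therefore, the order from slowest to fastest is: D < A < C < B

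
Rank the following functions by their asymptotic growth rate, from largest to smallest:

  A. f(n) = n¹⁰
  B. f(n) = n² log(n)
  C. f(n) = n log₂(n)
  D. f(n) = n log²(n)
A > B > D > C

Comparing growth rates:
A = n¹⁰ is O(n¹⁰)
B = n² log(n) is O(n² log n)
D = n log²(n) is O(n log² n)
C = n log₂(n) is O(n log n)

Therefore, the order from fastest to slowest is: A > B > D > C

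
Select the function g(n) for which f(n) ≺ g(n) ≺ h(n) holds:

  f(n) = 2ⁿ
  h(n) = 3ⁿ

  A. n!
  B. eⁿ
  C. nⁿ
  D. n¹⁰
B

We need g(n) with 2ⁿ = o(g(n)) and g(n) = o(3ⁿ), i.e. O(2ⁿ) ≺ g ≺ O(3ⁿ).
Check each option:
  A. n! — O(n!) does not grow strictly slower than h(n)
  B. eⁿ — O(eⁿ) is strictly between O(2ⁿ) and O(3ⁿ) ✓
  C. nⁿ — O(nⁿ) does not grow strictly slower than h(n)
  D. n¹⁰ — O(n¹⁰) does not grow strictly faster than f(n)

Only option B (eⁿ) lies strictly between.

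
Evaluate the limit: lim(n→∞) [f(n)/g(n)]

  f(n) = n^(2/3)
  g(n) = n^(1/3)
∞

Since n^(2/3) (O(n^(2/3))) grows faster than n^(1/3) (O(n^(1/3))),
the ratio f(n)/g(n) → ∞ as n → ∞.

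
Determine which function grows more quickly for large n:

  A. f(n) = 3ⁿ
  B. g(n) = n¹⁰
A

f(n) = 3ⁿ is O(3ⁿ), while g(n) = n¹⁰ is O(n¹⁰).
Since O(3ⁿ) grows faster than O(n¹⁰), f(n) dominates.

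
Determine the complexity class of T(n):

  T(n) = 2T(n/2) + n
Θ(n log n)

Master Theorem: a = 2, b = 2, f(n) = n.
Compute the critical exponent d = log₂(2) = 1.
Compare f(n) = Θ(n) against n^d:
  k = 1 = d, so f(n) = Θ(n^d) — Case 2.
  Work is balanced across levels: T(n) = Θ(n^d log n) = Θ(n log n).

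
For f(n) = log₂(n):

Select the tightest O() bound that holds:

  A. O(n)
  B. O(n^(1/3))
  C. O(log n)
C

f(n) = log₂(n) is O(log n).
All listed options are valid Big-O bounds (upper bounds),
but O(log n) is the tightest (smallest valid bound).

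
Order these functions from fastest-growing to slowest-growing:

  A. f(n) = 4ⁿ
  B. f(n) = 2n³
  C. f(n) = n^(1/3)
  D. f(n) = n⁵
A > D > B > C

Comparing growth rates:
A = 4ⁿ is O(4ⁿ)
D = n⁵ is O(n⁵)
B = 2n³ is O(n³)
C = n^(1/3) is O(n^(1/3))

Therefore, the order from fastest to slowest is: A > D > B > C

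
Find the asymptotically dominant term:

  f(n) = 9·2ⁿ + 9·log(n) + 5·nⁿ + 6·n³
5·nⁿ

Looking at each term:
  - 9·2ⁿ is O(2ⁿ)
  - 9·log(n) is O(log n)
  - 5·nⁿ is O(nⁿ)
  - 6·n³ is O(n³)

The term 5·nⁿ (O(nⁿ)) grows fastest and dominates all others.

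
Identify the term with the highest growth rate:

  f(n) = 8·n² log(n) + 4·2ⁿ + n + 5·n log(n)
4·2ⁿ

Looking at each term:
  - 8·n² log(n) is O(n² log n)
  - 4·2ⁿ is O(2ⁿ)
  - n is O(n)
  - 5·n log(n) is O(n log n)

The term 4·2ⁿ (O(2ⁿ)) grows fastest and dominates all others.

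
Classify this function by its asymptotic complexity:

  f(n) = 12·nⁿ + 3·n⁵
O(nⁿ)

The dominant term in 12·nⁿ + 3·n⁵ is 12·nⁿ, which is Θ(nⁿ).
Lower-order terms (3·n⁵) are asymptotically negligible.
Constants are absorbed, so the tightest bound is O(nⁿ).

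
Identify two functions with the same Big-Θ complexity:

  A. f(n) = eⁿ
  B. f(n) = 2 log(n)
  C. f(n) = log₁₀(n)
B and C

Examining each function:
  A. eⁿ is O(eⁿ)
  B. 2 log(n) is O(log n)
  C. log₁₀(n) is O(log n)

Functions B and C both have the same complexity class.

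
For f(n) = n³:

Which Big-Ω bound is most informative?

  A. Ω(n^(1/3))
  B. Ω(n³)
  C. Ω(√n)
B

f(n) = n³ is Ω(n³).
All listed options are valid Big-Ω bounds (lower bounds),
but Ω(n³) is the tightest (largest valid bound).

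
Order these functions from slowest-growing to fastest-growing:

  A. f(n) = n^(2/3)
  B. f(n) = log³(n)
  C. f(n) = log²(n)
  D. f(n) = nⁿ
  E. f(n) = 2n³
C < B < A < E < D

Comparing growth rates:
C = log²(n) is O(log² n)
B = log³(n) is O(log³ n)
A = n^(2/3) is O(n^(2/3))
E = 2n³ is O(n³)
D = nⁿ is O(nⁿ)

Therefore, the order from slowest to fastest is: C < B < A < E < D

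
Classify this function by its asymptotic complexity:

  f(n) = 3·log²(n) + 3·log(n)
O(log² n)

The dominant term in 3·log²(n) + 3·log(n) is 3·log²(n), which is Θ(log² n).
Lower-order terms (3·log(n)) are asymptotically negligible.
Constants are absorbed, so the tightest bound is O(log² n).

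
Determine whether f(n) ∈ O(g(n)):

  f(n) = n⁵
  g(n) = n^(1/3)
False

f(n) = n⁵ is O(n⁵), and g(n) = n^(1/3) is O(n^(1/3)).
Since O(n⁵) grows faster than O(n^(1/3)), f(n) = O(g(n)) is false.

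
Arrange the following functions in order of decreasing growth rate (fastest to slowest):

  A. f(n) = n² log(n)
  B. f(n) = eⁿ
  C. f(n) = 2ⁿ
B > C > A

Comparing growth rates:
B = eⁿ is O(eⁿ)
C = 2ⁿ is O(2ⁿ)
A = n² log(n) is O(n² log n)

Therefore, the order from fastest to slowest is: B > C > A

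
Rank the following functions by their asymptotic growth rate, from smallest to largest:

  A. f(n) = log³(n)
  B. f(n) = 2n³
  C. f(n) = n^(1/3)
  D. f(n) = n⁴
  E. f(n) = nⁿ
A < C < B < D < E

Comparing growth rates:
A = log³(n) is O(log³ n)
C = n^(1/3) is O(n^(1/3))
B = 2n³ is O(n³)
D = n⁴ is O(n⁴)
E = nⁿ is O(nⁿ)

Therefore, the order from slowest to fastest is: A < C < B < D < E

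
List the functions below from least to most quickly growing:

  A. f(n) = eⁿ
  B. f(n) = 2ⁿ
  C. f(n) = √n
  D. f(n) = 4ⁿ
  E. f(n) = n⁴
C < E < B < A < D

Comparing growth rates:
C = √n is O(√n)
E = n⁴ is O(n⁴)
B = 2ⁿ is O(2ⁿ)
A = eⁿ is O(eⁿ)
D = 4ⁿ is O(4ⁿ)

Therefore, the order from slowest to fastest is: C < E < B < A < D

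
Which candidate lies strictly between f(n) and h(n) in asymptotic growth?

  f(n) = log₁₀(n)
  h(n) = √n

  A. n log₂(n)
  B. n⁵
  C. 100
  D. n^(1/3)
D

We need g(n) with log₁₀(n) = o(g(n)) and g(n) = o(√n), i.e. O(log n) ≺ g ≺ O(√n).
Check each option:
  A. n log₂(n) — O(n log n) does not grow strictly slower than h(n)
  B. n⁵ — O(n⁵) does not grow strictly slower than h(n)
  C. 100 — O(1) does not grow strictly faster than f(n)
  D. n^(1/3) — O(n^(1/3)) is strictly between O(log n) and O(√n) ✓

Only option D (n^(1/3)) lies strictly between.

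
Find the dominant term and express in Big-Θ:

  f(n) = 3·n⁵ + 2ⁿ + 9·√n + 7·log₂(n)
Θ(2ⁿ)

Order the terms by growth rate: 7·log₂(n) ≺ 9·√n ≺ 3·n⁵ ≺ 2ⁿ.
The fastest-growing term 2ⁿ dominates as n → ∞; dropping its constant factor gives Θ(2ⁿ).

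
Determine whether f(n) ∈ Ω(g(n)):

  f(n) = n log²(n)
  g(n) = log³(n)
True

f(n) = n log²(n) is O(n log² n), and g(n) = log³(n) is O(log³ n).
Since O(n log² n) grows at least as fast as O(log³ n), f(n) = Ω(g(n)) is true.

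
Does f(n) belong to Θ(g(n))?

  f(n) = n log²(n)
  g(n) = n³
False

f(n) = n log²(n) is O(n log² n), and g(n) = n³ is O(n³).
Since they have different growth rates, f(n) = Θ(g(n)) is false.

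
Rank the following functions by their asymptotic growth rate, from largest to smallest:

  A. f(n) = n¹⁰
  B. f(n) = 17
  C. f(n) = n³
A > C > B

Comparing growth rates:
A = n¹⁰ is O(n¹⁰)
C = n³ is O(n³)
B = 17 is O(1)

Therefore, the order from fastest to slowest is: A > C > B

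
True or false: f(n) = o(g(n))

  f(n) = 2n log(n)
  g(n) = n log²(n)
True

f(n) = 2n log(n) is O(n log n), and g(n) = n log²(n) is O(n log² n).
Since O(n log n) grows strictly slower than O(n log² n), f(n) = o(g(n)) is true.
This means lim(n→∞) f(n)/g(n) = 0.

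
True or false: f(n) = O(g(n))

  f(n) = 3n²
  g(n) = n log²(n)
False

f(n) = 3n² is O(n²), and g(n) = n log²(n) is O(n log² n).
Since O(n²) grows faster than O(n log² n), f(n) = O(g(n)) is false.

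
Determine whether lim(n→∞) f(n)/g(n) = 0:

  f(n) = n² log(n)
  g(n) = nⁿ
True

f(n) = n² log(n) is O(n² log n), and g(n) = nⁿ is O(nⁿ).
Since O(n² log n) grows strictly slower than O(nⁿ), f(n) = o(g(n)) is true.
This means lim(n→∞) f(n)/g(n) = 0.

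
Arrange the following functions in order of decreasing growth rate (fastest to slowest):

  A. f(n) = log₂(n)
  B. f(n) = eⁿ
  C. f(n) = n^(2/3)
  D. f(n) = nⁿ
D > B > C > A

Comparing growth rates:
D = nⁿ is O(nⁿ)
B = eⁿ is O(eⁿ)
C = n^(2/3) is O(n^(2/3))
A = log₂(n) is O(log n)

Therefore, the order from fastest to slowest is: D > B > C > A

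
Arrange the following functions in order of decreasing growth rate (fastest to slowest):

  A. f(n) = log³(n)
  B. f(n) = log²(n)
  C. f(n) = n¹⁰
C > A > B

Comparing growth rates:
C = n¹⁰ is O(n¹⁰)
A = log³(n) is O(log³ n)
B = log²(n) is O(log² n)

Therefore, the order from fastest to slowest is: C > A > B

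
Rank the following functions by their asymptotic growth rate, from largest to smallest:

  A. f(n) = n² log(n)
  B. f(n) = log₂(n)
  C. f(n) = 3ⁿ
C > A > B

Comparing growth rates:
C = 3ⁿ is O(3ⁿ)
A = n² log(n) is O(n² log n)
B = log₂(n) is O(log n)

Therefore, the order from fastest to slowest is: C > A > B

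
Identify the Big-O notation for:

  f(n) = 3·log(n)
O(log n)

The dominant term in 3·log(n) is 3·log(n), which is Θ(log n).
Constants are absorbed, so the tightest bound is O(log n).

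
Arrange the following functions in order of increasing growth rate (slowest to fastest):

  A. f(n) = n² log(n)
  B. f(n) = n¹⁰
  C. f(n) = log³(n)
C < A < B

Comparing growth rates:
C = log³(n) is O(log³ n)
A = n² log(n) is O(n² log n)
B = n¹⁰ is O(n¹⁰)

Therefore, the order from slowest to fastest is: C < A < B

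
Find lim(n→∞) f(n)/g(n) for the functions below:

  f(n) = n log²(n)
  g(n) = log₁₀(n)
∞

Since n log²(n) (O(n log² n)) grows faster than log₁₀(n) (O(log n)),
the ratio f(n)/g(n) → ∞ as n → ∞.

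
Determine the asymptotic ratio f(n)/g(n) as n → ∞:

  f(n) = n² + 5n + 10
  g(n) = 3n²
1/3

Since n² + 5n + 10 and 3n² have the same growth rate (O(n²)),
the ratio converges to a constant: 1/3.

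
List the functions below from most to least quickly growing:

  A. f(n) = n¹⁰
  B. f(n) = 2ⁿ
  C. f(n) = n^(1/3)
B > A > C

Comparing growth rates:
B = 2ⁿ is O(2ⁿ)
A = n¹⁰ is O(n¹⁰)
C = n^(1/3) is O(n^(1/3))

Therefore, the order from fastest to slowest is: B > A > C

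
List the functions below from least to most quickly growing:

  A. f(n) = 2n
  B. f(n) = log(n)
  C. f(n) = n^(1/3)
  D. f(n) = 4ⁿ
B < C < A < D

Comparing growth rates:
B = log(n) is O(log n)
C = n^(1/3) is O(n^(1/3))
A = 2n is O(n)
D = 4ⁿ is O(4ⁿ)

Therefore, the order from slowest to fastest is: B < C < A < D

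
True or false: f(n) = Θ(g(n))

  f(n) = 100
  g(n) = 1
True

f(n) = 100 and g(n) = 1 are both O(1).
Since they have the same asymptotic growth rate, f(n) = Θ(g(n)) is true.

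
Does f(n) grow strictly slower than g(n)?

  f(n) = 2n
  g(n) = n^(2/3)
False

f(n) = 2n is O(n), and g(n) = n^(2/3) is O(n^(2/3)).
Since O(n) grows faster than or equal to O(n^(2/3)), f(n) = o(g(n)) is false.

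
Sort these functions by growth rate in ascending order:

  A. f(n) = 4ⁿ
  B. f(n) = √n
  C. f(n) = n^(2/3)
B < C < A

Comparing growth rates:
B = √n is O(√n)
C = n^(2/3) is O(n^(2/3))
A = 4ⁿ is O(4ⁿ)

Therefore, the order from slowest to fastest is: B < C < A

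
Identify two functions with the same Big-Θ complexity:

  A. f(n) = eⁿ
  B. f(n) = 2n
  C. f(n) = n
B and C

Examining each function:
  A. eⁿ is O(eⁿ)
  B. 2n is O(n)
  C. n is O(n)

Functions B and C both have the same complexity class.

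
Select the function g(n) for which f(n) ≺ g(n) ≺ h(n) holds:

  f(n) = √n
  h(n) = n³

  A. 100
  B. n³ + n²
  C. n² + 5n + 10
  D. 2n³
C

We need g(n) with √n = o(g(n)) and g(n) = o(n³), i.e. O(√n) ≺ g ≺ O(n³).
Check each option:
  A. 100 — O(1) does not grow strictly faster than f(n)
  B. n³ + n² — O(n³) does not grow strictly slower than h(n)
  C. n² + 5n + 10 — O(n²) is strictly between O(√n) and O(n³) ✓
  D. 2n³ — O(n³) does not grow strictly slower than h(n)

Only option C (n² + 5n + 10) lies strictly between.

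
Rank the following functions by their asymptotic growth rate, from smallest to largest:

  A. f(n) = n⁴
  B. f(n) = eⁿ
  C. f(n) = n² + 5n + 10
C < A < B

Comparing growth rates:
C = n² + 5n + 10 is O(n²)
A = n⁴ is O(n⁴)
B = eⁿ is O(eⁿ)

Therefore, the order from slowest to fastest is: C < A < B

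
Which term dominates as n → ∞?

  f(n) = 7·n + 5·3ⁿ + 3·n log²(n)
5·3ⁿ

Looking at each term:
  - 7·n is O(n)
  - 5·3ⁿ is O(3ⁿ)
  - 3·n log²(n) is O(n log² n)

The term 5·3ⁿ (O(3ⁿ)) grows fastest and dominates all others.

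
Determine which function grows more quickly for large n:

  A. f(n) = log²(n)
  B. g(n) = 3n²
B

f(n) = log²(n) is O(log² n), while g(n) = 3n² is O(n²).
Since O(n²) grows faster than O(log² n), g(n) dominates.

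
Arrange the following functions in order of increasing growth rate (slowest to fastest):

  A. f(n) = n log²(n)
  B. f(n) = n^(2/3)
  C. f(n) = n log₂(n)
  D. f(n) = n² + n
B < C < A < D

Comparing growth rates:
B = n^(2/3) is O(n^(2/3))
C = n log₂(n) is O(n log n)
A = n log²(n) is O(n log² n)
D = n² + n is O(n²)

Therefore, the order from slowest to fastest is: B < C < A < D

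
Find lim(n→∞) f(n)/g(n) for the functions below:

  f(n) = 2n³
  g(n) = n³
2

Since 2n³ and n³ have the same growth rate (O(n³)),
the ratio converges to a constant: 2.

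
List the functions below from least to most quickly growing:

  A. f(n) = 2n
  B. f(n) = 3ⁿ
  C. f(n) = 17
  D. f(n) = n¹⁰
C < A < D < B

Comparing growth rates:
C = 17 is O(1)
A = 2n is O(n)
D = n¹⁰ is O(n¹⁰)
B = 3ⁿ is O(3ⁿ)

Therefore, the order from slowest to fastest is: C < A < D < B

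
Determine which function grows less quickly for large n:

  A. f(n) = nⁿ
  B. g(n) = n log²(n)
B

f(n) = nⁿ is O(nⁿ), while g(n) = n log²(n) is O(n log² n).
Since O(n log² n) grows slower than O(nⁿ), g(n) is dominated.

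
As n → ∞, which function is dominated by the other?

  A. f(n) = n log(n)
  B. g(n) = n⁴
A

f(n) = n log(n) is O(n log n), while g(n) = n⁴ is O(n⁴).
Since O(n log n) grows slower than O(n⁴), f(n) is dominated.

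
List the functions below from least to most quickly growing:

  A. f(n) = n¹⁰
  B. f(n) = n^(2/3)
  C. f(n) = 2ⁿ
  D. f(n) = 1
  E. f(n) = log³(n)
D < E < B < A < C

Comparing growth rates:
D = 1 is O(1)
E = log³(n) is O(log³ n)
B = n^(2/3) is O(n^(2/3))
A = n¹⁰ is O(n¹⁰)
C = 2ⁿ is O(2ⁿ)

Therefore, the order from slowest to fastest is: D < E < B < A < C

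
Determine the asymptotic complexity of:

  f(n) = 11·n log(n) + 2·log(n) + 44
O(n log n)

The dominant term in 11·n log(n) + 2·log(n) + 44 is 11·n log(n), which is Θ(n log n).
Lower-order terms (2·log(n), 44) are asymptotically negligible.
Constants are absorbed, so the tightest bound is O(n log n).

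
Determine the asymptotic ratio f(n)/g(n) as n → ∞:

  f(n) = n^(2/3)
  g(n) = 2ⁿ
0

Since n^(2/3) (O(n^(2/3))) grows slower than 2ⁿ (O(2ⁿ)),
the ratio f(n)/g(n) → 0 as n → ∞.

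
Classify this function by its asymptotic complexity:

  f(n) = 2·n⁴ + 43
O(n⁴)

The dominant term in 2·n⁴ + 43 is 2·n⁴, which is Θ(n⁴).
Lower-order terms (43) are asymptotically negligible.
Constants are absorbed, so the tightest bound is O(n⁴).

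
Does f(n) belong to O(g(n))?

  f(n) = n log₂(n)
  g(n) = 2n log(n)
True

f(n) = n log₂(n) and g(n) = 2n log(n) are both O(n log n).
Big-O permits equal growth rates (f ≤ c·g for some c), so f(n) = O(g(n)) is true.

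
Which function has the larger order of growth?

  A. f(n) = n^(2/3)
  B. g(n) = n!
B

f(n) = n^(2/3) is O(n^(2/3)), while g(n) = n! is O(n!).
Since O(n!) grows faster than O(n^(2/3)), g(n) dominates.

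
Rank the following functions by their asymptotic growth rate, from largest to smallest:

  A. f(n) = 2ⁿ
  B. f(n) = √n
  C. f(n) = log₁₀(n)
A > B > C

Comparing growth rates:
A = 2ⁿ is O(2ⁿ)
B = √n is O(√n)
C = log₁₀(n) is O(log n)

Therefore, the order from fastest to slowest is: A > B > C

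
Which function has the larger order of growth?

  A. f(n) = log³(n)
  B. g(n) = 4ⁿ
B

f(n) = log³(n) is O(log³ n), while g(n) = 4ⁿ is O(4ⁿ).
Since O(4ⁿ) grows faster than O(log³ n), g(n) dominates.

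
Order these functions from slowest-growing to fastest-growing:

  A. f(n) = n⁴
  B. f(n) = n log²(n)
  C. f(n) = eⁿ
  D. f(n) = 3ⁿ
B < A < C < D

Comparing growth rates:
B = n log²(n) is O(n log² n)
A = n⁴ is O(n⁴)
C = eⁿ is O(eⁿ)
D = 3ⁿ is O(3ⁿ)

Therefore, the order from slowest to fastest is: B < A < C < D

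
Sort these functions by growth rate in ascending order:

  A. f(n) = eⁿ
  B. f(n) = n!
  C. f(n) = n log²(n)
C < A < B

Comparing growth rates:
C = n log²(n) is O(n log² n)
A = eⁿ is O(eⁿ)
B = n! is O(n!)

Therefore, the order from slowest to fastest is: C < A < B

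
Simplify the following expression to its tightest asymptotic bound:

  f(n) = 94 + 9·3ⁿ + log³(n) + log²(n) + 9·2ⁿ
Θ(3ⁿ)

Order the terms by growth rate: 94 ≺ log²(n) ≺ log³(n) ≺ 9·2ⁿ ≺ 9·3ⁿ.
The fastest-growing term 9·3ⁿ dominates as n → ∞; dropping its constant factor gives Θ(3ⁿ).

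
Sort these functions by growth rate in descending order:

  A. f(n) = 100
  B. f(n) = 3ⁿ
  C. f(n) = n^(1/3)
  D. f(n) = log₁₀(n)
B > C > D > A

Comparing growth rates:
B = 3ⁿ is O(3ⁿ)
C = n^(1/3) is O(n^(1/3))
D = log₁₀(n) is O(log n)
A = 100 is O(1)

Therefore, the order from fastest to slowest is: B > C > D > A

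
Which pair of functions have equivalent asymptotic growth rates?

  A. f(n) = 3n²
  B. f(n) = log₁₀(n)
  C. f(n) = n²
A and C

Examining each function:
  A. 3n² is O(n²)
  B. log₁₀(n) is O(log n)
  C. n² is O(n²)

Functions A and C both have the same complexity class.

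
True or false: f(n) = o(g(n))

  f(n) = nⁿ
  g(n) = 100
False

f(n) = nⁿ is O(nⁿ), and g(n) = 100 is O(1).
Since O(nⁿ) grows faster than or equal to O(1), f(n) = o(g(n)) is false.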